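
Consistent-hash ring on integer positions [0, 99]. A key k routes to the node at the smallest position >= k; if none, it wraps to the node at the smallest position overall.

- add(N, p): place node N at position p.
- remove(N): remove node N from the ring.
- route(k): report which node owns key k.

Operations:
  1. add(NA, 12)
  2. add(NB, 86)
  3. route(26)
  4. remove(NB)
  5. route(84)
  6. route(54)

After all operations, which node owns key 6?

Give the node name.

Answer: NA

Derivation:
Op 1: add NA@12 -> ring=[12:NA]
Op 2: add NB@86 -> ring=[12:NA,86:NB]
Op 3: route key 26: smallest pos >= 26 is 86 -> NB
Op 4: remove NB -> ring=[12:NA]
Op 5: route key 84: none >= 84, wrap to smallest pos 12 -> NA
Op 6: route key 54: none >= 54, wrap to smallest pos 12 -> NA
Final route key 6: smallest pos >= 6 is 12 -> NA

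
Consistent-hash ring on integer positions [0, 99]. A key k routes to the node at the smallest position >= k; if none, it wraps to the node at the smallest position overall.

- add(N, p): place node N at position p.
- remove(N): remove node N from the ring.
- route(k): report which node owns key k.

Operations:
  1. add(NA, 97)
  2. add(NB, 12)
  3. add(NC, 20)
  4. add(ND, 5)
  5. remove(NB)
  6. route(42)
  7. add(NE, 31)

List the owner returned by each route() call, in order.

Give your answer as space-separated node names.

Op 1: add NA@97 -> ring=[97:NA]
Op 2: add NB@12 -> ring=[12:NB,97:NA]
Op 3: add NC@20 -> ring=[12:NB,20:NC,97:NA]
Op 4: add ND@5 -> ring=[5:ND,12:NB,20:NC,97:NA]
Op 5: remove NB -> ring=[5:ND,20:NC,97:NA]
Op 6: route key 42: smallest pos >= 42 is 97 -> NA
Op 7: add NE@31 -> ring=[5:ND,20:NC,31:NE,97:NA]

Answer: NA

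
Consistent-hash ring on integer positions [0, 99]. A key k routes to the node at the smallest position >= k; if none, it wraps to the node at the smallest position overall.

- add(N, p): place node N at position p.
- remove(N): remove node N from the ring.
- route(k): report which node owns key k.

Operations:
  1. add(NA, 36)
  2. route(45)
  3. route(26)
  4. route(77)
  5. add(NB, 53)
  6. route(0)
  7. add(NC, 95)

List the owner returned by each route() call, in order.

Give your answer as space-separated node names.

Op 1: add NA@36 -> ring=[36:NA]
Op 2: route key 45: none >= 45, wrap to smallest pos 36 -> NA
Op 3: route key 26: smallest pos >= 26 is 36 -> NA
Op 4: route key 77: none >= 77, wrap to smallest pos 36 -> NA
Op 5: add NB@53 -> ring=[36:NA,53:NB]
Op 6: route key 0: smallest pos >= 0 is 36 -> NA
Op 7: add NC@95 -> ring=[36:NA,53:NB,95:NC]

Answer: NA NA NA NA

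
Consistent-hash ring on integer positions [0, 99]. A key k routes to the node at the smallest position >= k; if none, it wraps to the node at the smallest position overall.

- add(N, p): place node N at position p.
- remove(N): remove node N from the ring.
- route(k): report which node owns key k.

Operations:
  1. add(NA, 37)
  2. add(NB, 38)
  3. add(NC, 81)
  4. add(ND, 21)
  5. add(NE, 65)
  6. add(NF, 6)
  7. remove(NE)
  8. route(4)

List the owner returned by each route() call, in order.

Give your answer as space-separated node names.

Answer: NF

Derivation:
Op 1: add NA@37 -> ring=[37:NA]
Op 2: add NB@38 -> ring=[37:NA,38:NB]
Op 3: add NC@81 -> ring=[37:NA,38:NB,81:NC]
Op 4: add ND@21 -> ring=[21:ND,37:NA,38:NB,81:NC]
Op 5: add NE@65 -> ring=[21:ND,37:NA,38:NB,65:NE,81:NC]
Op 6: add NF@6 -> ring=[6:NF,21:ND,37:NA,38:NB,65:NE,81:NC]
Op 7: remove NE -> ring=[6:NF,21:ND,37:NA,38:NB,81:NC]
Op 8: route key 4: smallest pos >= 4 is 6 -> NF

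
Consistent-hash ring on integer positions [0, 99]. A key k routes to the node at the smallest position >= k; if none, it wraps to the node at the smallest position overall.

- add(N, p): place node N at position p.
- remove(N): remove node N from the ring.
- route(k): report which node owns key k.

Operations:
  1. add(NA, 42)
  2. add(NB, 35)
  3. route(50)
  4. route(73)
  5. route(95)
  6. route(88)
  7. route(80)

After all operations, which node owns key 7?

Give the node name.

Answer: NB

Derivation:
Op 1: add NA@42 -> ring=[42:NA]
Op 2: add NB@35 -> ring=[35:NB,42:NA]
Op 3: route key 50: none >= 50, wrap to smallest pos 35 -> NB
Op 4: route key 73: none >= 73, wrap to smallest pos 35 -> NB
Op 5: route key 95: none >= 95, wrap to smallest pos 35 -> NB
Op 6: route key 88: none >= 88, wrap to smallest pos 35 -> NB
Op 7: route key 80: none >= 80, wrap to smallest pos 35 -> NB
Final route key 7: smallest pos >= 7 is 35 -> NB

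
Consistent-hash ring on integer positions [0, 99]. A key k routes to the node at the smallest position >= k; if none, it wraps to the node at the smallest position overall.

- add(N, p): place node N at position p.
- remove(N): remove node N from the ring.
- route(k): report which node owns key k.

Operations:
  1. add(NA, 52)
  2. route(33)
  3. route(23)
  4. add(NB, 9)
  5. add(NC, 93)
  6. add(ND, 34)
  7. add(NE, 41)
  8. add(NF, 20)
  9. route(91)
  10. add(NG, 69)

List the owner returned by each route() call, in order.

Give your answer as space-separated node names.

Answer: NA NA NC

Derivation:
Op 1: add NA@52 -> ring=[52:NA]
Op 2: route key 33: smallest pos >= 33 is 52 -> NA
Op 3: route key 23: smallest pos >= 23 is 52 -> NA
Op 4: add NB@9 -> ring=[9:NB,52:NA]
Op 5: add NC@93 -> ring=[9:NB,52:NA,93:NC]
Op 6: add ND@34 -> ring=[9:NB,34:ND,52:NA,93:NC]
Op 7: add NE@41 -> ring=[9:NB,34:ND,41:NE,52:NA,93:NC]
Op 8: add NF@20 -> ring=[9:NB,20:NF,34:ND,41:NE,52:NA,93:NC]
Op 9: route key 91: smallest pos >= 91 is 93 -> NC
Op 10: add NG@69 -> ring=[9:NB,20:NF,34:ND,41:NE,52:NA,69:NG,93:NC]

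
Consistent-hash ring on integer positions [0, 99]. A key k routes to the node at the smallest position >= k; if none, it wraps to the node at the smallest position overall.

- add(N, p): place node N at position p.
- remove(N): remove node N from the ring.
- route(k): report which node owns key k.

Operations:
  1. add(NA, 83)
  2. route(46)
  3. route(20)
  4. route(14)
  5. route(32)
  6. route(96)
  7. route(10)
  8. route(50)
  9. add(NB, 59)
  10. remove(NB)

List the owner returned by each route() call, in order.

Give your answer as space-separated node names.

Answer: NA NA NA NA NA NA NA

Derivation:
Op 1: add NA@83 -> ring=[83:NA]
Op 2: route key 46: smallest pos >= 46 is 83 -> NA
Op 3: route key 20: smallest pos >= 20 is 83 -> NA
Op 4: route key 14: smallest pos >= 14 is 83 -> NA
Op 5: route key 32: smallest pos >= 32 is 83 -> NA
Op 6: route key 96: none >= 96, wrap to smallest pos 83 -> NA
Op 7: route key 10: smallest pos >= 10 is 83 -> NA
Op 8: route key 50: smallest pos >= 50 is 83 -> NA
Op 9: add NB@59 -> ring=[59:NB,83:NA]
Op 10: remove NB -> ring=[83:NA]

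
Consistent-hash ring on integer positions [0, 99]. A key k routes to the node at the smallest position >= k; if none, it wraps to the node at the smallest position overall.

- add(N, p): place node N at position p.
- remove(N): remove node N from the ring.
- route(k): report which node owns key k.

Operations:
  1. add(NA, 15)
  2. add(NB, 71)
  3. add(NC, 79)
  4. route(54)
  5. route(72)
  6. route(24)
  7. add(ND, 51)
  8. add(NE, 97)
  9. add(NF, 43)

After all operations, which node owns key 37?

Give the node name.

Op 1: add NA@15 -> ring=[15:NA]
Op 2: add NB@71 -> ring=[15:NA,71:NB]
Op 3: add NC@79 -> ring=[15:NA,71:NB,79:NC]
Op 4: route key 54: smallest pos >= 54 is 71 -> NB
Op 5: route key 72: smallest pos >= 72 is 79 -> NC
Op 6: route key 24: smallest pos >= 24 is 71 -> NB
Op 7: add ND@51 -> ring=[15:NA,51:ND,71:NB,79:NC]
Op 8: add NE@97 -> ring=[15:NA,51:ND,71:NB,79:NC,97:NE]
Op 9: add NF@43 -> ring=[15:NA,43:NF,51:ND,71:NB,79:NC,97:NE]
Final route key 37: smallest pos >= 37 is 43 -> NF

Answer: NF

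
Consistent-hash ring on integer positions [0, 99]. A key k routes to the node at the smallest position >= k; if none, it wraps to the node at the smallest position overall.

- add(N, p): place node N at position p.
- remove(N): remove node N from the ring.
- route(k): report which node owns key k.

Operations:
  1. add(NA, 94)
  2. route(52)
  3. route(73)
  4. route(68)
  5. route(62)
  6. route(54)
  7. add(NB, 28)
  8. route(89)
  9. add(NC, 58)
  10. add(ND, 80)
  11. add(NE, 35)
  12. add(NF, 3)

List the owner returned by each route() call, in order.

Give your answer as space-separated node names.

Answer: NA NA NA NA NA NA

Derivation:
Op 1: add NA@94 -> ring=[94:NA]
Op 2: route key 52: smallest pos >= 52 is 94 -> NA
Op 3: route key 73: smallest pos >= 73 is 94 -> NA
Op 4: route key 68: smallest pos >= 68 is 94 -> NA
Op 5: route key 62: smallest pos >= 62 is 94 -> NA
Op 6: route key 54: smallest pos >= 54 is 94 -> NA
Op 7: add NB@28 -> ring=[28:NB,94:NA]
Op 8: route key 89: smallest pos >= 89 is 94 -> NA
Op 9: add NC@58 -> ring=[28:NB,58:NC,94:NA]
Op 10: add ND@80 -> ring=[28:NB,58:NC,80:ND,94:NA]
Op 11: add NE@35 -> ring=[28:NB,35:NE,58:NC,80:ND,94:NA]
Op 12: add NF@3 -> ring=[3:NF,28:NB,35:NE,58:NC,80:ND,94:NA]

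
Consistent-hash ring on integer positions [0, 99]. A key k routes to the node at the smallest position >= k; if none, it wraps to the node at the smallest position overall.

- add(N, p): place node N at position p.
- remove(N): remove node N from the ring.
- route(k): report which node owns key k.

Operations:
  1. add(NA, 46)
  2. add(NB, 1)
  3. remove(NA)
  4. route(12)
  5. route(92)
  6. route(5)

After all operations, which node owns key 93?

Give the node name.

Op 1: add NA@46 -> ring=[46:NA]
Op 2: add NB@1 -> ring=[1:NB,46:NA]
Op 3: remove NA -> ring=[1:NB]
Op 4: route key 12: none >= 12, wrap to smallest pos 1 -> NB
Op 5: route key 92: none >= 92, wrap to smallest pos 1 -> NB
Op 6: route key 5: none >= 5, wrap to smallest pos 1 -> NB
Final route key 93: none >= 93, wrap to smallest pos 1 -> NB

Answer: NB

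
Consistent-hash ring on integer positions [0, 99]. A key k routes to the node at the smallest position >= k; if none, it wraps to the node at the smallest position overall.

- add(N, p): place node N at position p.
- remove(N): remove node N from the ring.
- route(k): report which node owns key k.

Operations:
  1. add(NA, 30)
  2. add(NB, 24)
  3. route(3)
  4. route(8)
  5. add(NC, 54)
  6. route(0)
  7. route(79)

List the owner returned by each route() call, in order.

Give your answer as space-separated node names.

Answer: NB NB NB NB

Derivation:
Op 1: add NA@30 -> ring=[30:NA]
Op 2: add NB@24 -> ring=[24:NB,30:NA]
Op 3: route key 3: smallest pos >= 3 is 24 -> NB
Op 4: route key 8: smallest pos >= 8 is 24 -> NB
Op 5: add NC@54 -> ring=[24:NB,30:NA,54:NC]
Op 6: route key 0: smallest pos >= 0 is 24 -> NB
Op 7: route key 79: none >= 79, wrap to smallest pos 24 -> NB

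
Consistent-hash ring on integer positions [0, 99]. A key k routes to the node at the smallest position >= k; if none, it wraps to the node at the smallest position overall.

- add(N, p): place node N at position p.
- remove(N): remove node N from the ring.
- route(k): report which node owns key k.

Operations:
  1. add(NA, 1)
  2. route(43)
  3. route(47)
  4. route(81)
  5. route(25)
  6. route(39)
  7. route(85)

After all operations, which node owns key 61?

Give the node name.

Op 1: add NA@1 -> ring=[1:NA]
Op 2: route key 43: none >= 43, wrap to smallest pos 1 -> NA
Op 3: route key 47: none >= 47, wrap to smallest pos 1 -> NA
Op 4: route key 81: none >= 81, wrap to smallest pos 1 -> NA
Op 5: route key 25: none >= 25, wrap to smallest pos 1 -> NA
Op 6: route key 39: none >= 39, wrap to smallest pos 1 -> NA
Op 7: route key 85: none >= 85, wrap to smallest pos 1 -> NA
Final route key 61: none >= 61, wrap to smallest pos 1 -> NA

Answer: NA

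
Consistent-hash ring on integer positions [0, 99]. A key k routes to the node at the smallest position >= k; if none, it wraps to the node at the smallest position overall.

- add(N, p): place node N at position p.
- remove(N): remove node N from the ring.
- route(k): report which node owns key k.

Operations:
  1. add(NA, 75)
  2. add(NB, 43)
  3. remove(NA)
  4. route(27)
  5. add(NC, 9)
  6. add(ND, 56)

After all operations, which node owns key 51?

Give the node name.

Answer: ND

Derivation:
Op 1: add NA@75 -> ring=[75:NA]
Op 2: add NB@43 -> ring=[43:NB,75:NA]
Op 3: remove NA -> ring=[43:NB]
Op 4: route key 27: smallest pos >= 27 is 43 -> NB
Op 5: add NC@9 -> ring=[9:NC,43:NB]
Op 6: add ND@56 -> ring=[9:NC,43:NB,56:ND]
Final route key 51: smallest pos >= 51 is 56 -> ND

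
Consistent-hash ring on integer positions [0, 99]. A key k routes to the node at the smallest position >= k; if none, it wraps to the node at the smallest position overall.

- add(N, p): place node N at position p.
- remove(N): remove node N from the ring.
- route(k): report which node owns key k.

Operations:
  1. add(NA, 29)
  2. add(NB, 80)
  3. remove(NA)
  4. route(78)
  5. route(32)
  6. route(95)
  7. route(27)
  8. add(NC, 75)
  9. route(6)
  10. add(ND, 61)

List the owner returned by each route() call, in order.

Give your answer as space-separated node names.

Op 1: add NA@29 -> ring=[29:NA]
Op 2: add NB@80 -> ring=[29:NA,80:NB]
Op 3: remove NA -> ring=[80:NB]
Op 4: route key 78: smallest pos >= 78 is 80 -> NB
Op 5: route key 32: smallest pos >= 32 is 80 -> NB
Op 6: route key 95: none >= 95, wrap to smallest pos 80 -> NB
Op 7: route key 27: smallest pos >= 27 is 80 -> NB
Op 8: add NC@75 -> ring=[75:NC,80:NB]
Op 9: route key 6: smallest pos >= 6 is 75 -> NC
Op 10: add ND@61 -> ring=[61:ND,75:NC,80:NB]

Answer: NB NB NB NB NC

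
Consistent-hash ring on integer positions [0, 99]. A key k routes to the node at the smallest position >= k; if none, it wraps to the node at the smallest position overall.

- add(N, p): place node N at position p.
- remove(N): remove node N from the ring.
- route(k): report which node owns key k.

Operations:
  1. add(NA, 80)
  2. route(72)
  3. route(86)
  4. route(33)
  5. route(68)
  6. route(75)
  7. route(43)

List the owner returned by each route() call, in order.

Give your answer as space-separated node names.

Answer: NA NA NA NA NA NA

Derivation:
Op 1: add NA@80 -> ring=[80:NA]
Op 2: route key 72: smallest pos >= 72 is 80 -> NA
Op 3: route key 86: none >= 86, wrap to smallest pos 80 -> NA
Op 4: route key 33: smallest pos >= 33 is 80 -> NA
Op 5: route key 68: smallest pos >= 68 is 80 -> NA
Op 6: route key 75: smallest pos >= 75 is 80 -> NA
Op 7: route key 43: smallest pos >= 43 is 80 -> NA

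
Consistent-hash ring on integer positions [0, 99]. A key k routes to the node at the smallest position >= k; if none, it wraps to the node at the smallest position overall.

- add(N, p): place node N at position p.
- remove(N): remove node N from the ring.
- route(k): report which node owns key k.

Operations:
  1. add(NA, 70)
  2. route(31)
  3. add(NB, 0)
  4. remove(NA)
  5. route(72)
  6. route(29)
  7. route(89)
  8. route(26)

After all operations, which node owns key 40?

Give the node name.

Answer: NB

Derivation:
Op 1: add NA@70 -> ring=[70:NA]
Op 2: route key 31: smallest pos >= 31 is 70 -> NA
Op 3: add NB@0 -> ring=[0:NB,70:NA]
Op 4: remove NA -> ring=[0:NB]
Op 5: route key 72: none >= 72, wrap to smallest pos 0 -> NB
Op 6: route key 29: none >= 29, wrap to smallest pos 0 -> NB
Op 7: route key 89: none >= 89, wrap to smallest pos 0 -> NB
Op 8: route key 26: none >= 26, wrap to smallest pos 0 -> NB
Final route key 40: none >= 40, wrap to smallest pos 0 -> NB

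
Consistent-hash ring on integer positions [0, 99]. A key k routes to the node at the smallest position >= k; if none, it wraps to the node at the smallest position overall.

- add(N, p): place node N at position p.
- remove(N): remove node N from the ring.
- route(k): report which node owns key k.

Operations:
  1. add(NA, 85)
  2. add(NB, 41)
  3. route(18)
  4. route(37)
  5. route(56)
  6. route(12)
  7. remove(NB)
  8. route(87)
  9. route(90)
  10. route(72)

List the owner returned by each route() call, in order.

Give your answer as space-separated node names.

Answer: NB NB NA NB NA NA NA

Derivation:
Op 1: add NA@85 -> ring=[85:NA]
Op 2: add NB@41 -> ring=[41:NB,85:NA]
Op 3: route key 18: smallest pos >= 18 is 41 -> NB
Op 4: route key 37: smallest pos >= 37 is 41 -> NB
Op 5: route key 56: smallest pos >= 56 is 85 -> NA
Op 6: route key 12: smallest pos >= 12 is 41 -> NB
Op 7: remove NB -> ring=[85:NA]
Op 8: route key 87: none >= 87, wrap to smallest pos 85 -> NA
Op 9: route key 90: none >= 90, wrap to smallest pos 85 -> NA
Op 10: route key 72: smallest pos >= 72 is 85 -> NA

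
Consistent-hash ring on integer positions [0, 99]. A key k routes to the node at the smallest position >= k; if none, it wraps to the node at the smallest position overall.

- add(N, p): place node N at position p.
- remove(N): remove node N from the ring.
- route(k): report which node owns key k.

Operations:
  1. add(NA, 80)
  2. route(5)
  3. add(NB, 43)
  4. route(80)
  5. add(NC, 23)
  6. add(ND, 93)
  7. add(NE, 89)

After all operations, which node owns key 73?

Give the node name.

Op 1: add NA@80 -> ring=[80:NA]
Op 2: route key 5: smallest pos >= 5 is 80 -> NA
Op 3: add NB@43 -> ring=[43:NB,80:NA]
Op 4: route key 80: smallest pos >= 80 is 80 -> NA
Op 5: add NC@23 -> ring=[23:NC,43:NB,80:NA]
Op 6: add ND@93 -> ring=[23:NC,43:NB,80:NA,93:ND]
Op 7: add NE@89 -> ring=[23:NC,43:NB,80:NA,89:NE,93:ND]
Final route key 73: smallest pos >= 73 is 80 -> NA

Answer: NA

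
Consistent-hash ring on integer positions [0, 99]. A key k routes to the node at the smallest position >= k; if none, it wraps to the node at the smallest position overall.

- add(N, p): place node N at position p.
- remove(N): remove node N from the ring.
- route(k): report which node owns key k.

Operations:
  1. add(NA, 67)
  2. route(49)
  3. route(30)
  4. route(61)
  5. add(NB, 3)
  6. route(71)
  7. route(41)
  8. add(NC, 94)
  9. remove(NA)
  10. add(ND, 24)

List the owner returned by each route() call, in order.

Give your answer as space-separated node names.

Op 1: add NA@67 -> ring=[67:NA]
Op 2: route key 49: smallest pos >= 49 is 67 -> NA
Op 3: route key 30: smallest pos >= 30 is 67 -> NA
Op 4: route key 61: smallest pos >= 61 is 67 -> NA
Op 5: add NB@3 -> ring=[3:NB,67:NA]
Op 6: route key 71: none >= 71, wrap to smallest pos 3 -> NB
Op 7: route key 41: smallest pos >= 41 is 67 -> NA
Op 8: add NC@94 -> ring=[3:NB,67:NA,94:NC]
Op 9: remove NA -> ring=[3:NB,94:NC]
Op 10: add ND@24 -> ring=[3:NB,24:ND,94:NC]

Answer: NA NA NA NB NA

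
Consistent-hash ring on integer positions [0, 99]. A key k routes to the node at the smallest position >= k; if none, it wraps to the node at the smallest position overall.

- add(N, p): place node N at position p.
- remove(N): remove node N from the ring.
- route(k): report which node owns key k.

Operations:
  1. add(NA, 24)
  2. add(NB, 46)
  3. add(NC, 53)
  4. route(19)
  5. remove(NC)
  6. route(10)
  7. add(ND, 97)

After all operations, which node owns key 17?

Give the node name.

Op 1: add NA@24 -> ring=[24:NA]
Op 2: add NB@46 -> ring=[24:NA,46:NB]
Op 3: add NC@53 -> ring=[24:NA,46:NB,53:NC]
Op 4: route key 19: smallest pos >= 19 is 24 -> NA
Op 5: remove NC -> ring=[24:NA,46:NB]
Op 6: route key 10: smallest pos >= 10 is 24 -> NA
Op 7: add ND@97 -> ring=[24:NA,46:NB,97:ND]
Final route key 17: smallest pos >= 17 is 24 -> NA

Answer: NA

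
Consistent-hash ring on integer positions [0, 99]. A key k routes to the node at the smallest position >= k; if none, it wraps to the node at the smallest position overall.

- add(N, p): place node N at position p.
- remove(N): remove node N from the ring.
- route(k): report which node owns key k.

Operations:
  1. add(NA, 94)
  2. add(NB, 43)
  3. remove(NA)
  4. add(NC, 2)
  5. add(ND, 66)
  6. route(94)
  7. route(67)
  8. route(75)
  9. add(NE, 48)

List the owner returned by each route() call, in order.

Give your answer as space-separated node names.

Answer: NC NC NC

Derivation:
Op 1: add NA@94 -> ring=[94:NA]
Op 2: add NB@43 -> ring=[43:NB,94:NA]
Op 3: remove NA -> ring=[43:NB]
Op 4: add NC@2 -> ring=[2:NC,43:NB]
Op 5: add ND@66 -> ring=[2:NC,43:NB,66:ND]
Op 6: route key 94: none >= 94, wrap to smallest pos 2 -> NC
Op 7: route key 67: none >= 67, wrap to smallest pos 2 -> NC
Op 8: route key 75: none >= 75, wrap to smallest pos 2 -> NC
Op 9: add NE@48 -> ring=[2:NC,43:NB,48:NE,66:ND]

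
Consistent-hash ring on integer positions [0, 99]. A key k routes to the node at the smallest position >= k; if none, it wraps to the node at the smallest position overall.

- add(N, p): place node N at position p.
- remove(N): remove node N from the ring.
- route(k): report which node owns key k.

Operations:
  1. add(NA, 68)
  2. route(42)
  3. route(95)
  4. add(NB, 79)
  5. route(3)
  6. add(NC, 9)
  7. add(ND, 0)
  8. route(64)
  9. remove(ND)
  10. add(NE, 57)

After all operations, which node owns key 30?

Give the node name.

Answer: NE

Derivation:
Op 1: add NA@68 -> ring=[68:NA]
Op 2: route key 42: smallest pos >= 42 is 68 -> NA
Op 3: route key 95: none >= 95, wrap to smallest pos 68 -> NA
Op 4: add NB@79 -> ring=[68:NA,79:NB]
Op 5: route key 3: smallest pos >= 3 is 68 -> NA
Op 6: add NC@9 -> ring=[9:NC,68:NA,79:NB]
Op 7: add ND@0 -> ring=[0:ND,9:NC,68:NA,79:NB]
Op 8: route key 64: smallest pos >= 64 is 68 -> NA
Op 9: remove ND -> ring=[9:NC,68:NA,79:NB]
Op 10: add NE@57 -> ring=[9:NC,57:NE,68:NA,79:NB]
Final route key 30: smallest pos >= 30 is 57 -> NE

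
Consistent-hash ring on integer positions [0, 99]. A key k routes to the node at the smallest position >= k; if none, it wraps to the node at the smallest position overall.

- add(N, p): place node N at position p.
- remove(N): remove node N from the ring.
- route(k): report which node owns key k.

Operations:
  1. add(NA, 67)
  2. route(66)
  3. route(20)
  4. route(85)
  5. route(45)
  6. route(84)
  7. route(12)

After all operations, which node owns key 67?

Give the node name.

Op 1: add NA@67 -> ring=[67:NA]
Op 2: route key 66: smallest pos >= 66 is 67 -> NA
Op 3: route key 20: smallest pos >= 20 is 67 -> NA
Op 4: route key 85: none >= 85, wrap to smallest pos 67 -> NA
Op 5: route key 45: smallest pos >= 45 is 67 -> NA
Op 6: route key 84: none >= 84, wrap to smallest pos 67 -> NA
Op 7: route key 12: smallest pos >= 12 is 67 -> NA
Final route key 67: smallest pos >= 67 is 67 -> NA

Answer: NA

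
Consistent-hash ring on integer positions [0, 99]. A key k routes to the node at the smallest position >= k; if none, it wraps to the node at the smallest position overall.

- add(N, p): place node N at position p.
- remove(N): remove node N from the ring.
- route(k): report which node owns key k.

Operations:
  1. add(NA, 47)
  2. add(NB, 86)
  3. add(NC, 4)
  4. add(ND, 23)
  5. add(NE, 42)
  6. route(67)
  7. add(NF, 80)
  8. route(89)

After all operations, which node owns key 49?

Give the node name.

Op 1: add NA@47 -> ring=[47:NA]
Op 2: add NB@86 -> ring=[47:NA,86:NB]
Op 3: add NC@4 -> ring=[4:NC,47:NA,86:NB]
Op 4: add ND@23 -> ring=[4:NC,23:ND,47:NA,86:NB]
Op 5: add NE@42 -> ring=[4:NC,23:ND,42:NE,47:NA,86:NB]
Op 6: route key 67: smallest pos >= 67 is 86 -> NB
Op 7: add NF@80 -> ring=[4:NC,23:ND,42:NE,47:NA,80:NF,86:NB]
Op 8: route key 89: none >= 89, wrap to smallest pos 4 -> NC
Final route key 49: smallest pos >= 49 is 80 -> NF

Answer: NF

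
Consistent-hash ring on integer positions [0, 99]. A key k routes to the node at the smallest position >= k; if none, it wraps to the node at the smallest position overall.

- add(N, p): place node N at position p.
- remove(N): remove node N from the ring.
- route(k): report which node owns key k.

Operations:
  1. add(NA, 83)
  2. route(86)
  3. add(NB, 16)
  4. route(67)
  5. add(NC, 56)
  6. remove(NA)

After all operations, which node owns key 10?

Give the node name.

Op 1: add NA@83 -> ring=[83:NA]
Op 2: route key 86: none >= 86, wrap to smallest pos 83 -> NA
Op 3: add NB@16 -> ring=[16:NB,83:NA]
Op 4: route key 67: smallest pos >= 67 is 83 -> NA
Op 5: add NC@56 -> ring=[16:NB,56:NC,83:NA]
Op 6: remove NA -> ring=[16:NB,56:NC]
Final route key 10: smallest pos >= 10 is 16 -> NB

Answer: NB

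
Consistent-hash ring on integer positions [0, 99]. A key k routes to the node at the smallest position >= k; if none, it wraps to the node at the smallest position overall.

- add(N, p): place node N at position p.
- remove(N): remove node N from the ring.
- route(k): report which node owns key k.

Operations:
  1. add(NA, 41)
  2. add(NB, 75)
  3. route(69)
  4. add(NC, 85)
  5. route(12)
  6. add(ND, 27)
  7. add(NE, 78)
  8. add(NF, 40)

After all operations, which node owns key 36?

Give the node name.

Answer: NF

Derivation:
Op 1: add NA@41 -> ring=[41:NA]
Op 2: add NB@75 -> ring=[41:NA,75:NB]
Op 3: route key 69: smallest pos >= 69 is 75 -> NB
Op 4: add NC@85 -> ring=[41:NA,75:NB,85:NC]
Op 5: route key 12: smallest pos >= 12 is 41 -> NA
Op 6: add ND@27 -> ring=[27:ND,41:NA,75:NB,85:NC]
Op 7: add NE@78 -> ring=[27:ND,41:NA,75:NB,78:NE,85:NC]
Op 8: add NF@40 -> ring=[27:ND,40:NF,41:NA,75:NB,78:NE,85:NC]
Final route key 36: smallest pos >= 36 is 40 -> NF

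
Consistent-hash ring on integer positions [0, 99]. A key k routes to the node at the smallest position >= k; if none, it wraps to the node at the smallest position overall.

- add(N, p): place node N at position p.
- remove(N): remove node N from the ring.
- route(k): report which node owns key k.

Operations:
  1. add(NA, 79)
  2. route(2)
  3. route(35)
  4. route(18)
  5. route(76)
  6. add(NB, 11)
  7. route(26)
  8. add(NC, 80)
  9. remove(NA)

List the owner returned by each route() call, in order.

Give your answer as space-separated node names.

Answer: NA NA NA NA NA

Derivation:
Op 1: add NA@79 -> ring=[79:NA]
Op 2: route key 2: smallest pos >= 2 is 79 -> NA
Op 3: route key 35: smallest pos >= 35 is 79 -> NA
Op 4: route key 18: smallest pos >= 18 is 79 -> NA
Op 5: route key 76: smallest pos >= 76 is 79 -> NA
Op 6: add NB@11 -> ring=[11:NB,79:NA]
Op 7: route key 26: smallest pos >= 26 is 79 -> NA
Op 8: add NC@80 -> ring=[11:NB,79:NA,80:NC]
Op 9: remove NA -> ring=[11:NB,80:NC]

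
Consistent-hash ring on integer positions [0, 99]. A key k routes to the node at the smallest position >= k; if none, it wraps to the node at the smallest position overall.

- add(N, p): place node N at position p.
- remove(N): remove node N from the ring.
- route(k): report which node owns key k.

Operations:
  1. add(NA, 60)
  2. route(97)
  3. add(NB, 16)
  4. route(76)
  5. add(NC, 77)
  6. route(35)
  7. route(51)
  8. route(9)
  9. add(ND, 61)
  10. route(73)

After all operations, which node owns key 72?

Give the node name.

Answer: NC

Derivation:
Op 1: add NA@60 -> ring=[60:NA]
Op 2: route key 97: none >= 97, wrap to smallest pos 60 -> NA
Op 3: add NB@16 -> ring=[16:NB,60:NA]
Op 4: route key 76: none >= 76, wrap to smallest pos 16 -> NB
Op 5: add NC@77 -> ring=[16:NB,60:NA,77:NC]
Op 6: route key 35: smallest pos >= 35 is 60 -> NA
Op 7: route key 51: smallest pos >= 51 is 60 -> NA
Op 8: route key 9: smallest pos >= 9 is 16 -> NB
Op 9: add ND@61 -> ring=[16:NB,60:NA,61:ND,77:NC]
Op 10: route key 73: smallest pos >= 73 is 77 -> NC
Final route key 72: smallest pos >= 72 is 77 -> NC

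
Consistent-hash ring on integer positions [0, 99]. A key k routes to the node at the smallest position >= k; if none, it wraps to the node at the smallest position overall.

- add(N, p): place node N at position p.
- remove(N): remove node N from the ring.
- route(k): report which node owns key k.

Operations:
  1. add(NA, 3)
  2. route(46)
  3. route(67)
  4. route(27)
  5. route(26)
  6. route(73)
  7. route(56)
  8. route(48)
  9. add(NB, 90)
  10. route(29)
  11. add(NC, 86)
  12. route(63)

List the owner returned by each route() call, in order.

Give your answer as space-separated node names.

Answer: NA NA NA NA NA NA NA NB NC

Derivation:
Op 1: add NA@3 -> ring=[3:NA]
Op 2: route key 46: none >= 46, wrap to smallest pos 3 -> NA
Op 3: route key 67: none >= 67, wrap to smallest pos 3 -> NA
Op 4: route key 27: none >= 27, wrap to smallest pos 3 -> NA
Op 5: route key 26: none >= 26, wrap to smallest pos 3 -> NA
Op 6: route key 73: none >= 73, wrap to smallest pos 3 -> NA
Op 7: route key 56: none >= 56, wrap to smallest pos 3 -> NA
Op 8: route key 48: none >= 48, wrap to smallest pos 3 -> NA
Op 9: add NB@90 -> ring=[3:NA,90:NB]
Op 10: route key 29: smallest pos >= 29 is 90 -> NB
Op 11: add NC@86 -> ring=[3:NA,86:NC,90:NB]
Op 12: route key 63: smallest pos >= 63 is 86 -> NC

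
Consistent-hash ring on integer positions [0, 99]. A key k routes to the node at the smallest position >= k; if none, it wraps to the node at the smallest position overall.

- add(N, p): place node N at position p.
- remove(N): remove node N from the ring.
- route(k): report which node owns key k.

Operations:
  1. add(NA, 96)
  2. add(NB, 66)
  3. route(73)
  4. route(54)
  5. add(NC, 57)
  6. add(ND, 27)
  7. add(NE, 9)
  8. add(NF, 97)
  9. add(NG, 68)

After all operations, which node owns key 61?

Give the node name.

Op 1: add NA@96 -> ring=[96:NA]
Op 2: add NB@66 -> ring=[66:NB,96:NA]
Op 3: route key 73: smallest pos >= 73 is 96 -> NA
Op 4: route key 54: smallest pos >= 54 is 66 -> NB
Op 5: add NC@57 -> ring=[57:NC,66:NB,96:NA]
Op 6: add ND@27 -> ring=[27:ND,57:NC,66:NB,96:NA]
Op 7: add NE@9 -> ring=[9:NE,27:ND,57:NC,66:NB,96:NA]
Op 8: add NF@97 -> ring=[9:NE,27:ND,57:NC,66:NB,96:NA,97:NF]
Op 9: add NG@68 -> ring=[9:NE,27:ND,57:NC,66:NB,68:NG,96:NA,97:NF]
Final route key 61: smallest pos >= 61 is 66 -> NB

Answer: NB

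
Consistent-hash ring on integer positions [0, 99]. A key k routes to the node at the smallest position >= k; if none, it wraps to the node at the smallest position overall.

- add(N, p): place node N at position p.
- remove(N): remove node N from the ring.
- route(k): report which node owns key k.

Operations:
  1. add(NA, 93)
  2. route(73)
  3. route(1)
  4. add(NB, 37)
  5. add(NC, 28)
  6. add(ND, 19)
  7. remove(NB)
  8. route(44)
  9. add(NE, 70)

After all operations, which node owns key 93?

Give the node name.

Op 1: add NA@93 -> ring=[93:NA]
Op 2: route key 73: smallest pos >= 73 is 93 -> NA
Op 3: route key 1: smallest pos >= 1 is 93 -> NA
Op 4: add NB@37 -> ring=[37:NB,93:NA]
Op 5: add NC@28 -> ring=[28:NC,37:NB,93:NA]
Op 6: add ND@19 -> ring=[19:ND,28:NC,37:NB,93:NA]
Op 7: remove NB -> ring=[19:ND,28:NC,93:NA]
Op 8: route key 44: smallest pos >= 44 is 93 -> NA
Op 9: add NE@70 -> ring=[19:ND,28:NC,70:NE,93:NA]
Final route key 93: smallest pos >= 93 is 93 -> NA

Answer: NA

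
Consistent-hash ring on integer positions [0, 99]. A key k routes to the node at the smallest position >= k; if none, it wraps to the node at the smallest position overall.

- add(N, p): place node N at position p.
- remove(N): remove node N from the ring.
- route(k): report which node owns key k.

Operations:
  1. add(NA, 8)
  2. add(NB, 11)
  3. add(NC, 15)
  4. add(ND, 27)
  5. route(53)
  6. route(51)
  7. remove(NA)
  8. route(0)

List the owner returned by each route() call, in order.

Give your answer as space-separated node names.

Op 1: add NA@8 -> ring=[8:NA]
Op 2: add NB@11 -> ring=[8:NA,11:NB]
Op 3: add NC@15 -> ring=[8:NA,11:NB,15:NC]
Op 4: add ND@27 -> ring=[8:NA,11:NB,15:NC,27:ND]
Op 5: route key 53: none >= 53, wrap to smallest pos 8 -> NA
Op 6: route key 51: none >= 51, wrap to smallest pos 8 -> NA
Op 7: remove NA -> ring=[11:NB,15:NC,27:ND]
Op 8: route key 0: smallest pos >= 0 is 11 -> NB

Answer: NA NA NB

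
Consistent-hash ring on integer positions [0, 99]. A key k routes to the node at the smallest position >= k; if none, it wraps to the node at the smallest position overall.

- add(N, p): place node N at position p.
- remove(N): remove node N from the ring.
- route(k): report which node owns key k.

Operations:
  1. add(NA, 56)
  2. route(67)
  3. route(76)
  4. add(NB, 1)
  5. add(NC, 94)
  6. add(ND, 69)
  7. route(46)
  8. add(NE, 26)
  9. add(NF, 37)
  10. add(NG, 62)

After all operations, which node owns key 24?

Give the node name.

Answer: NE

Derivation:
Op 1: add NA@56 -> ring=[56:NA]
Op 2: route key 67: none >= 67, wrap to smallest pos 56 -> NA
Op 3: route key 76: none >= 76, wrap to smallest pos 56 -> NA
Op 4: add NB@1 -> ring=[1:NB,56:NA]
Op 5: add NC@94 -> ring=[1:NB,56:NA,94:NC]
Op 6: add ND@69 -> ring=[1:NB,56:NA,69:ND,94:NC]
Op 7: route key 46: smallest pos >= 46 is 56 -> NA
Op 8: add NE@26 -> ring=[1:NB,26:NE,56:NA,69:ND,94:NC]
Op 9: add NF@37 -> ring=[1:NB,26:NE,37:NF,56:NA,69:ND,94:NC]
Op 10: add NG@62 -> ring=[1:NB,26:NE,37:NF,56:NA,62:NG,69:ND,94:NC]
Final route key 24: smallest pos >= 24 is 26 -> NE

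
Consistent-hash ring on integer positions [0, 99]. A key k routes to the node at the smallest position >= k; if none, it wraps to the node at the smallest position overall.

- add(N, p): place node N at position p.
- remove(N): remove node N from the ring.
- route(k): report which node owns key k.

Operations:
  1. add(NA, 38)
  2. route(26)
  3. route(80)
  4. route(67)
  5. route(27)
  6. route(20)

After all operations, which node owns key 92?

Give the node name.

Answer: NA

Derivation:
Op 1: add NA@38 -> ring=[38:NA]
Op 2: route key 26: smallest pos >= 26 is 38 -> NA
Op 3: route key 80: none >= 80, wrap to smallest pos 38 -> NA
Op 4: route key 67: none >= 67, wrap to smallest pos 38 -> NA
Op 5: route key 27: smallest pos >= 27 is 38 -> NA
Op 6: route key 20: smallest pos >= 20 is 38 -> NA
Final route key 92: none >= 92, wrap to smallest pos 38 -> NA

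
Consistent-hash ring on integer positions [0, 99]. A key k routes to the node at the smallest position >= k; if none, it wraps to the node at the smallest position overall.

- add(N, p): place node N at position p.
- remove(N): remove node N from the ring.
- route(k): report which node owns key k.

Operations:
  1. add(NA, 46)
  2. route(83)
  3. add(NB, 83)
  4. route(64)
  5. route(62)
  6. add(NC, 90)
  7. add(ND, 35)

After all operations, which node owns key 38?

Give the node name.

Op 1: add NA@46 -> ring=[46:NA]
Op 2: route key 83: none >= 83, wrap to smallest pos 46 -> NA
Op 3: add NB@83 -> ring=[46:NA,83:NB]
Op 4: route key 64: smallest pos >= 64 is 83 -> NB
Op 5: route key 62: smallest pos >= 62 is 83 -> NB
Op 6: add NC@90 -> ring=[46:NA,83:NB,90:NC]
Op 7: add ND@35 -> ring=[35:ND,46:NA,83:NB,90:NC]
Final route key 38: smallest pos >= 38 is 46 -> NA

Answer: NA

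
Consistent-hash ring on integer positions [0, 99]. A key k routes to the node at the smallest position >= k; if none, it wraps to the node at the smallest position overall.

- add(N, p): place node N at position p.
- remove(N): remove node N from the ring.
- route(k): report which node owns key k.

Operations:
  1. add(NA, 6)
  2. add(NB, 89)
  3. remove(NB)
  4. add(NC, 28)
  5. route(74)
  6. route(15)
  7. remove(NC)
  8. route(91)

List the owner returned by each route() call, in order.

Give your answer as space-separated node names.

Op 1: add NA@6 -> ring=[6:NA]
Op 2: add NB@89 -> ring=[6:NA,89:NB]
Op 3: remove NB -> ring=[6:NA]
Op 4: add NC@28 -> ring=[6:NA,28:NC]
Op 5: route key 74: none >= 74, wrap to smallest pos 6 -> NA
Op 6: route key 15: smallest pos >= 15 is 28 -> NC
Op 7: remove NC -> ring=[6:NA]
Op 8: route key 91: none >= 91, wrap to smallest pos 6 -> NA

Answer: NA NC NA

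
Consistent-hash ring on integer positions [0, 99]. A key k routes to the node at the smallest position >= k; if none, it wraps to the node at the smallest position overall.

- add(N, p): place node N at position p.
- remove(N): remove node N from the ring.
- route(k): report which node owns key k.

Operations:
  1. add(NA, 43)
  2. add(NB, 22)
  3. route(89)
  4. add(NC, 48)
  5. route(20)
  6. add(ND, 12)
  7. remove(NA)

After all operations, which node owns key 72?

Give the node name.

Op 1: add NA@43 -> ring=[43:NA]
Op 2: add NB@22 -> ring=[22:NB,43:NA]
Op 3: route key 89: none >= 89, wrap to smallest pos 22 -> NB
Op 4: add NC@48 -> ring=[22:NB,43:NA,48:NC]
Op 5: route key 20: smallest pos >= 20 is 22 -> NB
Op 6: add ND@12 -> ring=[12:ND,22:NB,43:NA,48:NC]
Op 7: remove NA -> ring=[12:ND,22:NB,48:NC]
Final route key 72: none >= 72, wrap to smallest pos 12 -> ND

Answer: ND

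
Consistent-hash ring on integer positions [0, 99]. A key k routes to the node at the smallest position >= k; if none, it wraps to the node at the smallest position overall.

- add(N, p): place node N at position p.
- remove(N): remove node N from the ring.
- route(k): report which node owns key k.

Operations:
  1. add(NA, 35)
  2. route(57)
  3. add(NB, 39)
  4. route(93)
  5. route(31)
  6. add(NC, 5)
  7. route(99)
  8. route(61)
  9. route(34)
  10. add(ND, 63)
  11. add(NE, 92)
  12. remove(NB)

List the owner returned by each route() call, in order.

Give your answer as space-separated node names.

Op 1: add NA@35 -> ring=[35:NA]
Op 2: route key 57: none >= 57, wrap to smallest pos 35 -> NA
Op 3: add NB@39 -> ring=[35:NA,39:NB]
Op 4: route key 93: none >= 93, wrap to smallest pos 35 -> NA
Op 5: route key 31: smallest pos >= 31 is 35 -> NA
Op 6: add NC@5 -> ring=[5:NC,35:NA,39:NB]
Op 7: route key 99: none >= 99, wrap to smallest pos 5 -> NC
Op 8: route key 61: none >= 61, wrap to smallest pos 5 -> NC
Op 9: route key 34: smallest pos >= 34 is 35 -> NA
Op 10: add ND@63 -> ring=[5:NC,35:NA,39:NB,63:ND]
Op 11: add NE@92 -> ring=[5:NC,35:NA,39:NB,63:ND,92:NE]
Op 12: remove NB -> ring=[5:NC,35:NA,63:ND,92:NE]

Answer: NA NA NA NC NC NA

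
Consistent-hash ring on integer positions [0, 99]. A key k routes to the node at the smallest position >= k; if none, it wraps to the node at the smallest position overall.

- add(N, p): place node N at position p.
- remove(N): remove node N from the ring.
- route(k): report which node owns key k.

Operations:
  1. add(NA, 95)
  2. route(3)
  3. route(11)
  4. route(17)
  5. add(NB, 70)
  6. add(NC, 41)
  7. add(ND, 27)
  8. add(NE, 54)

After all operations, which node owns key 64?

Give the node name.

Answer: NB

Derivation:
Op 1: add NA@95 -> ring=[95:NA]
Op 2: route key 3: smallest pos >= 3 is 95 -> NA
Op 3: route key 11: smallest pos >= 11 is 95 -> NA
Op 4: route key 17: smallest pos >= 17 is 95 -> NA
Op 5: add NB@70 -> ring=[70:NB,95:NA]
Op 6: add NC@41 -> ring=[41:NC,70:NB,95:NA]
Op 7: add ND@27 -> ring=[27:ND,41:NC,70:NB,95:NA]
Op 8: add NE@54 -> ring=[27:ND,41:NC,54:NE,70:NB,95:NA]
Final route key 64: smallest pos >= 64 is 70 -> NB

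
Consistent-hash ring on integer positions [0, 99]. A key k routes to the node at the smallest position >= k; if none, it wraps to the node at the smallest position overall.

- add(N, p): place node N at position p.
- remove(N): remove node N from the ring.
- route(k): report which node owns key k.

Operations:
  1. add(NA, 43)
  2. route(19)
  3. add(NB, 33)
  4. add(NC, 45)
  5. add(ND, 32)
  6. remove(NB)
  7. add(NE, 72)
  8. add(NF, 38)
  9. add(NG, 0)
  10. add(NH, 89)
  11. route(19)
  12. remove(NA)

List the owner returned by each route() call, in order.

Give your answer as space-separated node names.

Op 1: add NA@43 -> ring=[43:NA]
Op 2: route key 19: smallest pos >= 19 is 43 -> NA
Op 3: add NB@33 -> ring=[33:NB,43:NA]
Op 4: add NC@45 -> ring=[33:NB,43:NA,45:NC]
Op 5: add ND@32 -> ring=[32:ND,33:NB,43:NA,45:NC]
Op 6: remove NB -> ring=[32:ND,43:NA,45:NC]
Op 7: add NE@72 -> ring=[32:ND,43:NA,45:NC,72:NE]
Op 8: add NF@38 -> ring=[32:ND,38:NF,43:NA,45:NC,72:NE]
Op 9: add NG@0 -> ring=[0:NG,32:ND,38:NF,43:NA,45:NC,72:NE]
Op 10: add NH@89 -> ring=[0:NG,32:ND,38:NF,43:NA,45:NC,72:NE,89:NH]
Op 11: route key 19: smallest pos >= 19 is 32 -> ND
Op 12: remove NA -> ring=[0:NG,32:ND,38:NF,45:NC,72:NE,89:NH]

Answer: NA ND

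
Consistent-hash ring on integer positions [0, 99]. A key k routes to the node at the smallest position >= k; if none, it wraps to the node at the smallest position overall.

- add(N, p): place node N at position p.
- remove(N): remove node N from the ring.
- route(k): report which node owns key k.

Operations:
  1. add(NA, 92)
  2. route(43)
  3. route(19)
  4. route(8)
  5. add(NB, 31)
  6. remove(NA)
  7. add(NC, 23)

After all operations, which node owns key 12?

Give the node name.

Answer: NC

Derivation:
Op 1: add NA@92 -> ring=[92:NA]
Op 2: route key 43: smallest pos >= 43 is 92 -> NA
Op 3: route key 19: smallest pos >= 19 is 92 -> NA
Op 4: route key 8: smallest pos >= 8 is 92 -> NA
Op 5: add NB@31 -> ring=[31:NB,92:NA]
Op 6: remove NA -> ring=[31:NB]
Op 7: add NC@23 -> ring=[23:NC,31:NB]
Final route key 12: smallest pos >= 12 is 23 -> NC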